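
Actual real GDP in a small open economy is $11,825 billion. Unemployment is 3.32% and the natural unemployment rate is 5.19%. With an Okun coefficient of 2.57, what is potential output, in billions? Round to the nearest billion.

Unemployment gap = 3.32 - 5.19 = -1.87 points, so output gap = -2.57 × (-1.87) = 4.8059%.
Since Y = Y* × (1 + gap/100), Y* = 11825/1.048059 ≈ 11283 billion.

$11,283 billion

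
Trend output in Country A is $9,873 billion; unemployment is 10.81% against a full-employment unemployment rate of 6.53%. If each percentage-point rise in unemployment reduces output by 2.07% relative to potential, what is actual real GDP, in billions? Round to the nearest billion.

$8,998 billion

Unemployment gap = 10.81 - 6.53 = 4.28 points, so the output gap is -2.07 × 4.28 = -8.8596%.
Actual GDP = 9873 × (1 - 8.8596/100) = 9873 × 0.911404 ≈ 8998 billion.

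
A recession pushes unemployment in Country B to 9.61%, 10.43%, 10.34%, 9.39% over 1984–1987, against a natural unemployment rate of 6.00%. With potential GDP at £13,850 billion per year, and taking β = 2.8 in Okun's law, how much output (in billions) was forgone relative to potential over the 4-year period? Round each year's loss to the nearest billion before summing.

£6,116 billion

Year 1984: gap = -2.8 × (9.61 - 6) = -10.108%, loss ≈ 13850 × 10.108/100 ≈ 1400.
Year 1985: gap = -2.8 × (10.43 - 6) = -12.404%, loss ≈ 13850 × 12.404/100 ≈ 1718.
Year 1986: gap = -2.8 × (10.34 - 6) = -12.152%, loss ≈ 13850 × 12.152/100 ≈ 1683.
Year 1987: gap = -2.8 × (9.39 - 6) = -9.492%, loss ≈ 13850 × 9.492/100 ≈ 1315.
Total lost output = 1400 + 1718 + 1683 + 1315 = 6116 billion.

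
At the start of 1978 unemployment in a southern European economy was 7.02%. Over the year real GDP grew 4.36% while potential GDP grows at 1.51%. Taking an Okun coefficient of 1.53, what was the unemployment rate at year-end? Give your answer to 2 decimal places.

5.16%

Growth-rate Okun's law: g_Y = g_Y* - β × Δu, so Δu = (g_Y* - g_Y)/β.
Δu = (1.51 - 4.36)/1.53 = -2.85/1.53 = -1.86 percentage points.
Year-end unemployment = 7.02 - 1.86 = 5.16%.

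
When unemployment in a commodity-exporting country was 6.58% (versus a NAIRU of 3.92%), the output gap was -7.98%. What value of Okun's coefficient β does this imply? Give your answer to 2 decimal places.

Okun's law: output gap = -β × (u - u*).
-7.98 = -β × (6.58 - 3.92) = -β × 2.66, so β = 7.98/2.66 = 3.00.

β ≈ 3.00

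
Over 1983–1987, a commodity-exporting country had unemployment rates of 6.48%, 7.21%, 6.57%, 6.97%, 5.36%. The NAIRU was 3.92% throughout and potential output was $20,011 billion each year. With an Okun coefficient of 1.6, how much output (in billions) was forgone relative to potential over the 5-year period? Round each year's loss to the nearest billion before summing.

Year 1983: gap = -1.6 × (6.48 - 3.92) = -4.096%, loss ≈ 20011 × 4.096/100 ≈ 820.
Year 1984: gap = -1.6 × (7.21 - 3.92) = -5.264%, loss ≈ 20011 × 5.264/100 ≈ 1053.
Year 1985: gap = -1.6 × (6.57 - 3.92) = -4.24%, loss ≈ 20011 × 4.24/100 ≈ 848.
Year 1986: gap = -1.6 × (6.97 - 3.92) = -4.88%, loss ≈ 20011 × 4.88/100 ≈ 977.
Year 1987: gap = -1.6 × (5.36 - 3.92) = -2.304%, loss ≈ 20011 × 2.304/100 ≈ 461.
Total lost output = 820 + 1053 + 848 + 977 + 461 = 4159 billion.

$4,159 billion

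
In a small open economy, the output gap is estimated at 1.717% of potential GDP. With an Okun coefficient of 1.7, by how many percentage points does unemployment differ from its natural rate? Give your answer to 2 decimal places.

Okun's law: output gap = -β × (u - u*), so u - u* = -(output gap)/β.
u - u* = -(1.717)/1.7 = -1.01 percentage points.

-1.01 percentage points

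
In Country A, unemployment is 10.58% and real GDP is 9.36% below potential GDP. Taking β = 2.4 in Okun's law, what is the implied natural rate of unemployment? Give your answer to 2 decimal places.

6.68%

From Okun's law, u - u* = -(output gap)/β = -(-9.36)/2.4 = 3.9 points.
So u* = 10.58 - 3.9 = 6.68%.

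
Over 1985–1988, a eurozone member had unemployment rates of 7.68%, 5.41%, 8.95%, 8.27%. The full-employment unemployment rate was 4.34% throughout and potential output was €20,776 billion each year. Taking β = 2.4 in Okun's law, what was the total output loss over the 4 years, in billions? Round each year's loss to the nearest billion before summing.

Year 1985: gap = -2.4 × (7.68 - 4.34) = -8.016%, loss ≈ 20776 × 8.016/100 ≈ 1665.
Year 1986: gap = -2.4 × (5.41 - 4.34) = -2.568%, loss ≈ 20776 × 2.568/100 ≈ 534.
Year 1987: gap = -2.4 × (8.95 - 4.34) = -11.064%, loss ≈ 20776 × 11.064/100 ≈ 2299.
Year 1988: gap = -2.4 × (8.27 - 4.34) = -9.432%, loss ≈ 20776 × 9.432/100 ≈ 1960.
Total lost output = 1665 + 534 + 2299 + 1960 = 6458 billion.

€6,458 billion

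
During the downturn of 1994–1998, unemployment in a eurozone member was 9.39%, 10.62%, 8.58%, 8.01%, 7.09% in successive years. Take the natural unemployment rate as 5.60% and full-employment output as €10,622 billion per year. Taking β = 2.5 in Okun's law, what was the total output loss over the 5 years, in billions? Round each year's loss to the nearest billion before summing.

€4,166 billion

Year 1994: gap = -2.5 × (9.39 - 5.6) = -9.475%, loss ≈ 10622 × 9.475/100 ≈ 1006.
Year 1995: gap = -2.5 × (10.62 - 5.6) = -12.55%, loss ≈ 10622 × 12.55/100 ≈ 1333.
Year 1996: gap = -2.5 × (8.58 - 5.6) = -7.45%, loss ≈ 10622 × 7.45/100 ≈ 791.
Year 1997: gap = -2.5 × (8.01 - 5.6) = -6.025%, loss ≈ 10622 × 6.025/100 ≈ 640.
Year 1998: gap = -2.5 × (7.09 - 5.6) = -3.725%, loss ≈ 10622 × 3.725/100 ≈ 396.
Total lost output = 1006 + 1333 + 791 + 640 + 396 = 4166 billion.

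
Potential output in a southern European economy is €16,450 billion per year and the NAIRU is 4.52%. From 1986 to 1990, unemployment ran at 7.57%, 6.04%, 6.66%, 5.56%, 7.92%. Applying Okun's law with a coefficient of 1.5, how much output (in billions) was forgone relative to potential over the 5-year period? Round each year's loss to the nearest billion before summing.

€2,752 billion

Year 1986: gap = -1.5 × (7.57 - 4.52) = -4.575%, loss ≈ 16450 × 4.575/100 ≈ 753.
Year 1987: gap = -1.5 × (6.04 - 4.52) = -2.28%, loss ≈ 16450 × 2.28/100 ≈ 375.
Year 1988: gap = -1.5 × (6.66 - 4.52) = -3.21%, loss ≈ 16450 × 3.21/100 ≈ 528.
Year 1989: gap = -1.5 × (5.56 - 4.52) = -1.56%, loss ≈ 16450 × 1.56/100 ≈ 257.
Year 1990: gap = -1.5 × (7.92 - 4.52) = -5.1%, loss ≈ 16450 × 5.1/100 ≈ 839.
Total lost output = 753 + 375 + 528 + 257 + 839 = 2752 billion.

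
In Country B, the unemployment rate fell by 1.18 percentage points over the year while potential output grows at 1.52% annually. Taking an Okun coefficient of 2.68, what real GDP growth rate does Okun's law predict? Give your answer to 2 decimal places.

Growth-rate Okun's law: g_Y = g_Y* - β × Δu.
g_Y = 1.52 - 2.68 × (-1.18) = 1.52 + 3.1624 = 4.6824%, i.e. 4.68% to 2 d.p.

4.68%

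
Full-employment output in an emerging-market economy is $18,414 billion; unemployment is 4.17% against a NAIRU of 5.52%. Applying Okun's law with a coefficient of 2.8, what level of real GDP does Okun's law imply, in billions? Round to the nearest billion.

Unemployment gap = 4.17 - 5.52 = -1.35 points, so the output gap is -2.8 × (-1.35) = 3.78%.
Actual GDP = 18414 × (1 + 3.78/100) = 18414 × 1.0378 ≈ 19110 billion.

$19,110 billion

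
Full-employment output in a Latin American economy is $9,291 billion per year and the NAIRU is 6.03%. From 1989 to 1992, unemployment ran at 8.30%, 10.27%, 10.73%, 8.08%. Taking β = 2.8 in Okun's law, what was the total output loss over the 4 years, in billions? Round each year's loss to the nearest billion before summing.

Year 1989: gap = -2.8 × (8.3 - 6.03) = -6.356%, loss ≈ 9291 × 6.356/100 ≈ 591.
Year 1990: gap = -2.8 × (10.27 - 6.03) = -11.872%, loss ≈ 9291 × 11.872/100 ≈ 1103.
Year 1991: gap = -2.8 × (10.73 - 6.03) = -13.16%, loss ≈ 9291 × 13.16/100 ≈ 1223.
Year 1992: gap = -2.8 × (8.08 - 6.03) = -5.74%, loss ≈ 9291 × 5.74/100 ≈ 533.
Total lost output = 591 + 1103 + 1223 + 533 = 3450 billion.

$3,450 billion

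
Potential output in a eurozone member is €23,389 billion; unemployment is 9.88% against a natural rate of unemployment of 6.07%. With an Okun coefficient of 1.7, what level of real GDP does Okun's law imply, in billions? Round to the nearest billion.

€21,874 billion

Unemployment gap = 9.88 - 6.07 = 3.81 points, so the output gap is -1.7 × 3.81 = -6.477%.
Actual GDP = 23389 × (1 - 6.477/100) = 23389 × 0.93523 ≈ 21874 billion.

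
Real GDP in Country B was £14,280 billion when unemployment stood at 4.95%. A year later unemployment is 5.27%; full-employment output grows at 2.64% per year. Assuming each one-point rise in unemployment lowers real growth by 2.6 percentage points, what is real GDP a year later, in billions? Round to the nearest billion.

Δu = 5.27 - 4.95 = 0.32 points.
Okun's law (growth form): g_Y = g_Y* - β × Δu = 2.64 - 2.6 × (0.32) = 2.64 - 0.832 = 1.808%.
Real GDP in the next year = 14280 × (1 + 1.808/100) = 14280 × 1.01808 ≈ 14538 billion.

£14,538 billion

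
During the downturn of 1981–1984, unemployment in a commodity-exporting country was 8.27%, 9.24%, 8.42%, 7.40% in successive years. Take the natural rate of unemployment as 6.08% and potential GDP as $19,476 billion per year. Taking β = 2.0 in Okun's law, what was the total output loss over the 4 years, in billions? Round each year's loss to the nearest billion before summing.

Year 1981: gap = -2.0 × (8.27 - 6.08) = -4.38%, loss ≈ 19476 × 4.38/100 ≈ 853.
Year 1982: gap = -2.0 × (9.24 - 6.08) = -6.32%, loss ≈ 19476 × 6.32/100 ≈ 1231.
Year 1983: gap = -2.0 × (8.42 - 6.08) = -4.68%, loss ≈ 19476 × 4.68/100 ≈ 911.
Year 1984: gap = -2.0 × (7.4 - 6.08) = -2.64%, loss ≈ 19476 × 2.64/100 ≈ 514.
Total lost output = 853 + 1231 + 911 + 514 = 3509 billion.

$3,509 billion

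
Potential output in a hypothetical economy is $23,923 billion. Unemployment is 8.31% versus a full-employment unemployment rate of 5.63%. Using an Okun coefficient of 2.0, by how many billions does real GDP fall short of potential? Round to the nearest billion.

$1,282 billion

Output gap = -2.0 × (8.31 - 5.63) = -2 × 2.68 = -5.36%.
Actual GDP ≈ 23923 × 0.9464 ≈ 22641 billion, so the shortfall is 23923 - 22641 = 1282 billion.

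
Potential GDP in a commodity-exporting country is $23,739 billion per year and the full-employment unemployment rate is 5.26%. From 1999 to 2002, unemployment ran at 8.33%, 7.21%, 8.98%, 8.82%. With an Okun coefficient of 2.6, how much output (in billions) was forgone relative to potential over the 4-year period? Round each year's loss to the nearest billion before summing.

Year 1999: gap = -2.6 × (8.33 - 5.26) = -7.982%, loss ≈ 23739 × 7.982/100 ≈ 1895.
Year 2000: gap = -2.6 × (7.21 - 5.26) = -5.07%, loss ≈ 23739 × 5.07/100 ≈ 1204.
Year 2001: gap = -2.6 × (8.98 - 5.26) = -9.672%, loss ≈ 23739 × 9.672/100 ≈ 2296.
Year 2002: gap = -2.6 × (8.82 - 5.26) = -9.256%, loss ≈ 23739 × 9.256/100 ≈ 2197.
Total lost output = 1895 + 1204 + 2296 + 2197 = 7592 billion.

$7,592 billion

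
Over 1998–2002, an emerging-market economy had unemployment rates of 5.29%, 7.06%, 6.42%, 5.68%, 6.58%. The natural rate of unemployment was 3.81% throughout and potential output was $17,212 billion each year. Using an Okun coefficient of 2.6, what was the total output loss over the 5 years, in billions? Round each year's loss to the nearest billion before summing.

Year 1998: gap = -2.6 × (5.29 - 3.81) = -3.848%, loss ≈ 17212 × 3.848/100 ≈ 662.
Year 1999: gap = -2.6 × (7.06 - 3.81) = -8.45%, loss ≈ 17212 × 8.45/100 ≈ 1454.
Year 2000: gap = -2.6 × (6.42 - 3.81) = -6.786%, loss ≈ 17212 × 6.786/100 ≈ 1168.
Year 2001: gap = -2.6 × (5.68 - 3.81) = -4.862%, loss ≈ 17212 × 4.862/100 ≈ 837.
Year 2002: gap = -2.6 × (6.58 - 3.81) = -7.202%, loss ≈ 17212 × 7.202/100 ≈ 1240.
Total lost output = 662 + 1454 + 1168 + 837 + 1240 = 5361 billion.

$5,361 billion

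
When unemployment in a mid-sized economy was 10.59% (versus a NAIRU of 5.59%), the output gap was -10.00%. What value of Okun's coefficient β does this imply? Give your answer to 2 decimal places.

Okun's law: output gap = -β × (u - u*).
-10.00 = -β × (10.59 - 5.59) = -β × 5, so β = 10/5 = 2.00.

β ≈ 2.00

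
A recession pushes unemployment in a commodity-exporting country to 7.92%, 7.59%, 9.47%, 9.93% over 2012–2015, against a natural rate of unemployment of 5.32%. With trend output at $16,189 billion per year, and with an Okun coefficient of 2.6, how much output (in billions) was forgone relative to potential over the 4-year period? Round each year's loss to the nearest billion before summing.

$5,736 billion

Year 2012: gap = -2.6 × (7.92 - 5.32) = -6.76%, loss ≈ 16189 × 6.76/100 ≈ 1094.
Year 2013: gap = -2.6 × (7.59 - 5.32) = -5.902%, loss ≈ 16189 × 5.902/100 ≈ 955.
Year 2014: gap = -2.6 × (9.47 - 5.32) = -10.79%, loss ≈ 16189 × 10.79/100 ≈ 1747.
Year 2015: gap = -2.6 × (9.93 - 5.32) = -11.986%, loss ≈ 16189 × 11.986/100 ≈ 1940.
Total lost output = 1094 + 955 + 1747 + 1940 = 5736 billion.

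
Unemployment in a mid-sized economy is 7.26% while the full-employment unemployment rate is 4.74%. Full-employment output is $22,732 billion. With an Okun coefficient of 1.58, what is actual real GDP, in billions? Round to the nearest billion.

$21,827 billion

Unemployment gap = 7.26 - 4.74 = 2.52 points, so the output gap is -1.58 × 2.52 = -3.9816%.
Actual GDP = 22732 × (1 - 3.9816/100) = 22732 × 0.960184 ≈ 21827 billion.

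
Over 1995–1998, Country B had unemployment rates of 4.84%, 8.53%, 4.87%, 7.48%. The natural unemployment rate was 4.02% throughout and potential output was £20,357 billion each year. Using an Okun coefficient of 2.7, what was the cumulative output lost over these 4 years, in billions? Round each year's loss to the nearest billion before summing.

£5,299 billion

Year 1995: gap = -2.7 × (4.84 - 4.02) = -2.214%, loss ≈ 20357 × 2.214/100 ≈ 451.
Year 1996: gap = -2.7 × (8.53 - 4.02) = -12.177%, loss ≈ 20357 × 12.177/100 ≈ 2479.
Year 1997: gap = -2.7 × (4.87 - 4.02) = -2.295%, loss ≈ 20357 × 2.295/100 ≈ 467.
Year 1998: gap = -2.7 × (7.48 - 4.02) = -9.342%, loss ≈ 20357 × 9.342/100 ≈ 1902.
Total lost output = 451 + 2479 + 467 + 1902 = 5299 billion.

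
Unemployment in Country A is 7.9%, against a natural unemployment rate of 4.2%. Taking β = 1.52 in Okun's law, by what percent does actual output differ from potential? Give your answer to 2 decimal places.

-5.62%

The unemployment gap is 7.9 - 4.2 = 3.7 percentage points.
Okun's law gives an output gap of -1.52 × 3.7 = -5.624%, i.e. 5.62% below potential.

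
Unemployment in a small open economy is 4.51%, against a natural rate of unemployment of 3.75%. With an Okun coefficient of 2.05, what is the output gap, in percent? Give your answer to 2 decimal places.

-1.56%

The unemployment gap is 4.51 - 3.75 = 0.76 percentage points.
Okun's law gives an output gap of -2.05 × 0.76 = -1.558%, i.e. 1.56% below potential.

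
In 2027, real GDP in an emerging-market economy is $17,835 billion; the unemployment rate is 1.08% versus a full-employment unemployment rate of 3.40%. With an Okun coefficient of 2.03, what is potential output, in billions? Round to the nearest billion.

$17,033 billion

Unemployment gap = 1.08 - 3.4 = -2.32 points, so output gap = -2.03 × (-2.32) = 4.7096%.
Since Y = Y* × (1 + gap/100), Y* = 17835/1.047096 ≈ 17033 billion.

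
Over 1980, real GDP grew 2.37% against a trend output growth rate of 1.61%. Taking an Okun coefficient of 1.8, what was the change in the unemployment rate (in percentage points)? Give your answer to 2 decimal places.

-0.42 percentage points

Growth-rate Okun's law: g_Y = g_Y* - β × Δu, so Δu = (g_Y* - g_Y)/β.
Δu = (1.61 - 2.37)/1.8 = -0.76/1.8 = -0.42 percentage points.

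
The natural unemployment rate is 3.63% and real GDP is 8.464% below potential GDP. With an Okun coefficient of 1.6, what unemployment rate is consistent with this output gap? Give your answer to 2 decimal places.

From Okun's law, u - u* = -(output gap)/β = -(-8.464)/1.6 = 5.29 points.
So u = 3.63 + 5.29 = 8.92%.

8.92%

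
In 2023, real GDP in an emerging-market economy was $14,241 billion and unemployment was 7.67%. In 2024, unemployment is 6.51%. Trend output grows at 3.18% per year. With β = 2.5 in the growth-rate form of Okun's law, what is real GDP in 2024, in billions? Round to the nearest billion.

Δu = 6.51 - 7.67 = -1.16 points.
Okun's law (growth form): g_Y = g_Y* - β × Δu = 3.18 - 2.5 × (-1.16) = 3.18 + 2.9 = 6.08%.
Real GDP in the next year = 14241 × (1 + 6.08/100) = 14241 × 1.0608 ≈ 15107 billion.

$15,107 billion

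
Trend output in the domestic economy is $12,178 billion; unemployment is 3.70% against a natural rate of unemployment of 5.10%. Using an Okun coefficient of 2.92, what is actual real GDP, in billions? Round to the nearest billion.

$12,676 billion

Unemployment gap = 3.7 - 5.1 = -1.4 points, so the output gap is -2.92 × (-1.4) = 4.088%.
Actual GDP = 12178 × (1 + 4.088/100) = 12178 × 1.04088 ≈ 12676 billion.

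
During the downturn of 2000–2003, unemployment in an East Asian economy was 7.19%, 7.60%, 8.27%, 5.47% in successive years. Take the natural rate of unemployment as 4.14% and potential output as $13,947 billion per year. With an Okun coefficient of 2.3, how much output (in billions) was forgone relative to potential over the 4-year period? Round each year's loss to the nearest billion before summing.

$3,840 billion

Year 2000: gap = -2.3 × (7.19 - 4.14) = -7.015%, loss ≈ 13947 × 7.015/100 ≈ 978.
Year 2001: gap = -2.3 × (7.6 - 4.14) = -7.958%, loss ≈ 13947 × 7.958/100 ≈ 1110.
Year 2002: gap = -2.3 × (8.27 - 4.14) = -9.499%, loss ≈ 13947 × 9.499/100 ≈ 1325.
Year 2003: gap = -2.3 × (5.47 - 4.14) = -3.059%, loss ≈ 13947 × 3.059/100 ≈ 427.
Total lost output = 978 + 1110 + 1325 + 427 = 3840 billion.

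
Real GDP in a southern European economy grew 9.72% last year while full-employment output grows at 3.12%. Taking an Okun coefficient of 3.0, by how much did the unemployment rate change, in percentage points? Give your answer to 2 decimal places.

-2.20 percentage points

Growth-rate Okun's law: g_Y = g_Y* - β × Δu, so Δu = (g_Y* - g_Y)/β.
Δu = (3.12 - 9.72)/3.0 = -6.6/3.0 = -2.20 percentage points.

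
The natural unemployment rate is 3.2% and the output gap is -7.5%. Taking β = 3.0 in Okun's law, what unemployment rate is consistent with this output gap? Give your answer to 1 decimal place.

From Okun's law, u - u* = -(output gap)/β = -(-7.5)/3.0 = 2.5 points.
So u = 3.2 + 2.5 = 5.7%.

5.7%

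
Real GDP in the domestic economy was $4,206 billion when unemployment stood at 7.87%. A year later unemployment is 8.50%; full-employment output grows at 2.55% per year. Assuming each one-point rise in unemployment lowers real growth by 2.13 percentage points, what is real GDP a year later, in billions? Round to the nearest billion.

Δu = 8.5 - 7.87 = 0.63 points.
Okun's law (growth form): g_Y = g_Y* - β × Δu = 2.55 - 2.13 × (0.63) = 2.55 - 1.3419 = 1.2081%.
Real GDP in the next year = 4206 × (1 + 1.2081/100) = 4206 × 1.012081 ≈ 4257 billion.

$4,257 billion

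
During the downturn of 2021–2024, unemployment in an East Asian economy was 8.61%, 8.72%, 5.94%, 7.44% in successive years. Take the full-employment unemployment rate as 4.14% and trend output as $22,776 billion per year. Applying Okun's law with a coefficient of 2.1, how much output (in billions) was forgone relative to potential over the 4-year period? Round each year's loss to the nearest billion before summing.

$6,768 billion

Year 2021: gap = -2.1 × (8.61 - 4.14) = -9.387%, loss ≈ 22776 × 9.387/100 ≈ 2138.
Year 2022: gap = -2.1 × (8.72 - 4.14) = -9.618%, loss ≈ 22776 × 9.618/100 ≈ 2191.
Year 2023: gap = -2.1 × (5.94 - 4.14) = -3.78%, loss ≈ 22776 × 3.78/100 ≈ 861.
Year 2024: gap = -2.1 × (7.44 - 4.14) = -6.93%, loss ≈ 22776 × 6.93/100 ≈ 1578.
Total lost output = 2138 + 2191 + 861 + 1578 = 6768 billion.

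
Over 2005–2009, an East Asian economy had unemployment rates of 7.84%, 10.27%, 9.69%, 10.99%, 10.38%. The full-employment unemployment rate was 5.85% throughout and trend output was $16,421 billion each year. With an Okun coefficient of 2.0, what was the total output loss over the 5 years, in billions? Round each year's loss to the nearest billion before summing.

$6,543 billion

Year 2005: gap = -2.0 × (7.84 - 5.85) = -3.98%, loss ≈ 16421 × 3.98/100 ≈ 654.
Year 2006: gap = -2.0 × (10.27 - 5.85) = -8.84%, loss ≈ 16421 × 8.84/100 ≈ 1452.
Year 2007: gap = -2.0 × (9.69 - 5.85) = -7.68%, loss ≈ 16421 × 7.68/100 ≈ 1261.
Year 2008: gap = -2.0 × (10.99 - 5.85) = -10.28%, loss ≈ 16421 × 10.28/100 ≈ 1688.
Year 2009: gap = -2.0 × (10.38 - 5.85) = -9.06%, loss ≈ 16421 × 9.06/100 ≈ 1488.
Total lost output = 654 + 1452 + 1261 + 1688 + 1488 = 6543 billion.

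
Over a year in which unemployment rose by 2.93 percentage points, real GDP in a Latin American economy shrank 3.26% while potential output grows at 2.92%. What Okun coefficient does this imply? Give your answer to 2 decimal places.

Growth form: g_Y = g_Y* - β × Δu, so β = (g_Y* - g_Y)/Δu.
β = (2.92 + 3.26)/2.93 = 6.18/2.93 = 2.11.

β ≈ 2.11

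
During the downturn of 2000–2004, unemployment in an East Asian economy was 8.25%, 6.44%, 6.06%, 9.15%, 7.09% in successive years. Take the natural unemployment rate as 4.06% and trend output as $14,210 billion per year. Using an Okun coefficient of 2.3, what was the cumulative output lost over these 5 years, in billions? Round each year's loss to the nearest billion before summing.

Year 2000: gap = -2.3 × (8.25 - 4.06) = -9.637%, loss ≈ 14210 × 9.637/100 ≈ 1369.
Year 2001: gap = -2.3 × (6.44 - 4.06) = -5.474%, loss ≈ 14210 × 5.474/100 ≈ 778.
Year 2002: gap = -2.3 × (6.06 - 4.06) = -4.6%, loss ≈ 14210 × 4.6/100 ≈ 654.
Year 2003: gap = -2.3 × (9.15 - 4.06) = -11.707%, loss ≈ 14210 × 11.707/100 ≈ 1664.
Year 2004: gap = -2.3 × (7.09 - 4.06) = -6.969%, loss ≈ 14210 × 6.969/100 ≈ 990.
Total lost output = 1369 + 778 + 654 + 1664 + 990 = 5455 billion.

$5,455 billion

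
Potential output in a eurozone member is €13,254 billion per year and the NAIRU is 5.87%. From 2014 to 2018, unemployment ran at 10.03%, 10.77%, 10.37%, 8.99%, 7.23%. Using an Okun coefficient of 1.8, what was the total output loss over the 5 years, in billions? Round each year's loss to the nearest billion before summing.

Year 2014: gap = -1.8 × (10.03 - 5.87) = -7.488%, loss ≈ 13254 × 7.488/100 ≈ 992.
Year 2015: gap = -1.8 × (10.77 - 5.87) = -8.82%, loss ≈ 13254 × 8.82/100 ≈ 1169.
Year 2016: gap = -1.8 × (10.37 - 5.87) = -8.1%, loss ≈ 13254 × 8.1/100 ≈ 1074.
Year 2017: gap = -1.8 × (8.99 - 5.87) = -5.616%, loss ≈ 13254 × 5.616/100 ≈ 744.
Year 2018: gap = -1.8 × (7.23 - 5.87) = -2.448%, loss ≈ 13254 × 2.448/100 ≈ 324.
Total lost output = 992 + 1169 + 1074 + 744 + 324 = 4303 billion.

€4,303 billion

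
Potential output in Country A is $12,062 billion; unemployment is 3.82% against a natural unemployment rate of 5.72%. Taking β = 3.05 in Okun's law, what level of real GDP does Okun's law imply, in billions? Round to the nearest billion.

$12,761 billion

Unemployment gap = 3.82 - 5.72 = -1.9 points, so the output gap is -3.05 × (-1.9) = 5.795%.
Actual GDP = 12062 × (1 + 5.795/100) = 12062 × 1.05795 ≈ 12761 billion.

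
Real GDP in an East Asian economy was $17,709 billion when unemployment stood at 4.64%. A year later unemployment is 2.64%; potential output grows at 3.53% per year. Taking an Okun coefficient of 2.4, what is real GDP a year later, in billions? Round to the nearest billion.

Δu = 2.64 - 4.64 = -2 points.
Okun's law (growth form): g_Y = g_Y* - β × Δu = 3.53 - 2.4 × (-2.00) = 3.53 + 4.8 = 8.33%.
Real GDP in the next year = 17709 × (1 + 8.33/100) = 17709 × 1.0833 ≈ 19184 billion.

$19,184 billion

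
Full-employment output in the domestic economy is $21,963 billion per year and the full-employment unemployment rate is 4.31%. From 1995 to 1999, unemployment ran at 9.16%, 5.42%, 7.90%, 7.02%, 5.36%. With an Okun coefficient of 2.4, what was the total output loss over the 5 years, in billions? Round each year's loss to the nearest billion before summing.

Year 1995: gap = -2.4 × (9.16 - 4.31) = -11.64%, loss ≈ 21963 × 11.64/100 ≈ 2556.
Year 1996: gap = -2.4 × (5.42 - 4.31) = -2.664%, loss ≈ 21963 × 2.664/100 ≈ 585.
Year 1997: gap = -2.4 × (7.9 - 4.31) = -8.616%, loss ≈ 21963 × 8.616/100 ≈ 1892.
Year 1998: gap = -2.4 × (7.02 - 4.31) = -6.504%, loss ≈ 21963 × 6.504/100 ≈ 1428.
Year 1999: gap = -2.4 × (5.36 - 4.31) = -2.52%, loss ≈ 21963 × 2.52/100 ≈ 553.
Total lost output = 2556 + 585 + 1892 + 1428 + 553 = 7014 billion.

$7,014 billion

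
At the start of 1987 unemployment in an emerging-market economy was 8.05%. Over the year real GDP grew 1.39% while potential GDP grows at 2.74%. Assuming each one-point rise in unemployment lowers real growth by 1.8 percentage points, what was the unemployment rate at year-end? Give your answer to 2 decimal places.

Growth-rate Okun's law: g_Y = g_Y* - β × Δu, so Δu = (g_Y* - g_Y)/β.
Δu = (2.74 - 1.39)/1.8 = 1.35/1.8 = 0.75 percentage points.
Year-end unemployment = 8.05 + 0.75 = 8.80%.

8.80%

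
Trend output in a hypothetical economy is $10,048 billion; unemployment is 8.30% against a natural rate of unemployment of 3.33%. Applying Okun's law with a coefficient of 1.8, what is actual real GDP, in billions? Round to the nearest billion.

Unemployment gap = 8.3 - 3.33 = 4.97 points, so the output gap is -1.8 × 4.97 = -8.946%.
Actual GDP = 10048 × (1 - 8.946/100) = 10048 × 0.91054 ≈ 9149 billion.

$9,149 billion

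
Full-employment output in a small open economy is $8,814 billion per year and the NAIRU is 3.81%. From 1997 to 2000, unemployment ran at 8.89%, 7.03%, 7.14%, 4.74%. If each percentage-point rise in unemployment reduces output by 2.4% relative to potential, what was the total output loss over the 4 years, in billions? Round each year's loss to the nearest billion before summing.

$2,657 billion

Year 1997: gap = -2.4 × (8.89 - 3.81) = -12.192%, loss ≈ 8814 × 12.192/100 ≈ 1075.
Year 1998: gap = -2.4 × (7.03 - 3.81) = -7.728%, loss ≈ 8814 × 7.728/100 ≈ 681.
Year 1999: gap = -2.4 × (7.14 - 3.81) = -7.992%, loss ≈ 8814 × 7.992/100 ≈ 704.
Year 2000: gap = -2.4 × (4.74 - 3.81) = -2.232%, loss ≈ 8814 × 2.232/100 ≈ 197.
Total lost output = 1075 + 681 + 704 + 197 = 2657 billion.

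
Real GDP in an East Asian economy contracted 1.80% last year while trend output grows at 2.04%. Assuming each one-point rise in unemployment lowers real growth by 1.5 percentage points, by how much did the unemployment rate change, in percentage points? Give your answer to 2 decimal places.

Growth-rate Okun's law: g_Y = g_Y* - β × Δu, so Δu = (g_Y* - g_Y)/β.
Δu = (2.04 + 1.8)/1.5 = 3.84/1.5 = 2.56 percentage points.

2.56 percentage points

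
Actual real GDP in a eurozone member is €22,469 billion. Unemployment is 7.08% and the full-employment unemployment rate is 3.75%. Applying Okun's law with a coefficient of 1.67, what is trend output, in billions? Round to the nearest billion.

Unemployment gap = 7.08 - 3.75 = 3.33 points, so output gap = -1.67 × 3.33 = -5.5611%.
Since Y = Y* × (1 + gap/100), Y* = 22469/0.944389 ≈ 23792 billion.

€23,792 billion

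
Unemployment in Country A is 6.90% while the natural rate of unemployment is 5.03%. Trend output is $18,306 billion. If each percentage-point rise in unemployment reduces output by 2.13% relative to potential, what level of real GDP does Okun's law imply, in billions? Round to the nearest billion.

$17,577 billion

Unemployment gap = 6.9 - 5.03 = 1.87 points, so the output gap is -2.13 × 1.87 = -3.9831%.
Actual GDP = 18306 × (1 - 3.9831/100) = 18306 × 0.960169 ≈ 17577 billion.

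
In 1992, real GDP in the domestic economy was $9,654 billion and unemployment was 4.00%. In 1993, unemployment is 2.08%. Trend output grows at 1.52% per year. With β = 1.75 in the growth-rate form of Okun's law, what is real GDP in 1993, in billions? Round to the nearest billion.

$10,125 billion

Δu = 2.08 - 4 = -1.92 points.
Okun's law (growth form): g_Y = g_Y* - β × Δu = 1.52 - 1.75 × (-1.92) = 1.52 + 3.36 = 4.88%.
Real GDP in the next year = 9654 × (1 + 4.88/100) = 9654 × 1.0488 ≈ 10125 billion.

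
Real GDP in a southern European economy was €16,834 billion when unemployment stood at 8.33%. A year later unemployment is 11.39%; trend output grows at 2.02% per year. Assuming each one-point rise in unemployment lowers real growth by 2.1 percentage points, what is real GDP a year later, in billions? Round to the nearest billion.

Δu = 11.39 - 8.33 = 3.06 points.
Okun's law (growth form): g_Y = g_Y* - β × Δu = 2.02 - 2.1 × (3.06) = 2.02 - 6.426 = -4.406%.
Real GDP in the next year = 16834 × (1 - 4.406/100) = 16834 × 0.95594 ≈ 16092 billion.

€16,092 billion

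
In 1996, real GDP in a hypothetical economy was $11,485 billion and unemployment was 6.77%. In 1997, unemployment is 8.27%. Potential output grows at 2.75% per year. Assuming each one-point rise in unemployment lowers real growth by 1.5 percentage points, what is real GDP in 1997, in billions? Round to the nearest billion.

Δu = 8.27 - 6.77 = 1.5 points.
Okun's law (growth form): g_Y = g_Y* - β × Δu = 2.75 - 1.5 × (1.50) = 2.75 - 2.25 = 0.5%.
Real GDP in the next year = 11485 × (1 + 0.5/100) = 11485 × 1.005 ≈ 11542 billion.

$11,542 billion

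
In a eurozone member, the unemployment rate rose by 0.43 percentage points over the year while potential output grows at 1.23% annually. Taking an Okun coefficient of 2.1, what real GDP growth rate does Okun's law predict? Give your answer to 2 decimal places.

Growth-rate Okun's law: g_Y = g_Y* - β × Δu.
g_Y = 1.23 - 2.1 × (0.43) = 1.23 - 0.903 = 0.327%, i.e. 0.33% to 2 d.p.

0.33%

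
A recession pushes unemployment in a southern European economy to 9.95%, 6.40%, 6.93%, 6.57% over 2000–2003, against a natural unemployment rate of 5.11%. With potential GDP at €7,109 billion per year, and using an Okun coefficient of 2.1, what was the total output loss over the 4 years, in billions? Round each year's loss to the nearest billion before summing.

Year 2000: gap = -2.1 × (9.95 - 5.11) = -10.164%, loss ≈ 7109 × 10.164/100 ≈ 723.
Year 2001: gap = -2.1 × (6.4 - 5.11) = -2.709%, loss ≈ 7109 × 2.709/100 ≈ 193.
Year 2002: gap = -2.1 × (6.93 - 5.11) = -3.822%, loss ≈ 7109 × 3.822/100 ≈ 272.
Year 2003: gap = -2.1 × (6.57 - 5.11) = -3.066%, loss ≈ 7109 × 3.066/100 ≈ 218.
Total lost output = 723 + 193 + 272 + 218 = 1406 billion.

€1,406 billion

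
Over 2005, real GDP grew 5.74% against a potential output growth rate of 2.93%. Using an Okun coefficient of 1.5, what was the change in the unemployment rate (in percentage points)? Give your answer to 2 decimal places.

Growth-rate Okun's law: g_Y = g_Y* - β × Δu, so Δu = (g_Y* - g_Y)/β.
Δu = (2.93 - 5.74)/1.5 = -2.81/1.5 = -1.87 percentage points.

-1.87 percentage points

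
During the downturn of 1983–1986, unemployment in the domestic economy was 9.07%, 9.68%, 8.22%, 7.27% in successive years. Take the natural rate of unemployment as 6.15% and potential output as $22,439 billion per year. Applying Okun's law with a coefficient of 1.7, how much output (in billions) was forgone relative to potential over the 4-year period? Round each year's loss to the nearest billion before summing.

$3,678 billion

Year 1983: gap = -1.7 × (9.07 - 6.15) = -4.964%, loss ≈ 22439 × 4.964/100 ≈ 1114.
Year 1984: gap = -1.7 × (9.68 - 6.15) = -6.001%, loss ≈ 22439 × 6.001/100 ≈ 1347.
Year 1985: gap = -1.7 × (8.22 - 6.15) = -3.519%, loss ≈ 22439 × 3.519/100 ≈ 790.
Year 1986: gap = -1.7 × (7.27 - 6.15) = -1.904%, loss ≈ 22439 × 1.904/100 ≈ 427.
Total lost output = 1114 + 1347 + 790 + 427 = 3678 billion.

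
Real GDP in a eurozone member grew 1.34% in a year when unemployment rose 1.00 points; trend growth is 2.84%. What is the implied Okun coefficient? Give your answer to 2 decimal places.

Growth form: g_Y = g_Y* - β × Δu, so β = (g_Y* - g_Y)/Δu.
β = (2.84 - 1.34)/1.00 = 1.5/1.00 = 1.50.

β ≈ 1.50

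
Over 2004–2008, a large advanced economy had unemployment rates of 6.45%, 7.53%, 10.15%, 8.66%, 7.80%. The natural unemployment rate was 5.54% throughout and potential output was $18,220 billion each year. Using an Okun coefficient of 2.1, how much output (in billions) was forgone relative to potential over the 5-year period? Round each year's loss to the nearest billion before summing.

$4,932 billion

Year 2004: gap = -2.1 × (6.45 - 5.54) = -1.911%, loss ≈ 18220 × 1.911/100 ≈ 348.
Year 2005: gap = -2.1 × (7.53 - 5.54) = -4.179%, loss ≈ 18220 × 4.179/100 ≈ 761.
Year 2006: gap = -2.1 × (10.15 - 5.54) = -9.681%, loss ≈ 18220 × 9.681/100 ≈ 1764.
Year 2007: gap = -2.1 × (8.66 - 5.54) = -6.552%, loss ≈ 18220 × 6.552/100 ≈ 1194.
Year 2008: gap = -2.1 × (7.8 - 5.54) = -4.746%, loss ≈ 18220 × 4.746/100 ≈ 865.
Total lost output = 348 + 761 + 1764 + 1194 + 865 = 4932 billion.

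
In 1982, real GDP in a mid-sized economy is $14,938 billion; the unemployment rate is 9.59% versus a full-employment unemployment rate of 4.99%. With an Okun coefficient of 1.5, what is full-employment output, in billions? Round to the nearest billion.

$16,045 billion

Unemployment gap = 9.59 - 4.99 = 4.6 points, so output gap = -1.5 × 4.6 = -6.9%.
Since Y = Y* × (1 + gap/100), Y* = 14938/0.931 ≈ 16045 billion.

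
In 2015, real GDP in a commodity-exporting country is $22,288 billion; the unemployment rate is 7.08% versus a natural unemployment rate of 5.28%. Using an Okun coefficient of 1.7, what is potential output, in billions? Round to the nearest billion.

Unemployment gap = 7.08 - 5.28 = 1.8 points, so output gap = -1.7 × 1.8 = -3.06%.
Since Y = Y* × (1 + gap/100), Y* = 22288/0.9694 ≈ 22992 billion.

$22,992 billion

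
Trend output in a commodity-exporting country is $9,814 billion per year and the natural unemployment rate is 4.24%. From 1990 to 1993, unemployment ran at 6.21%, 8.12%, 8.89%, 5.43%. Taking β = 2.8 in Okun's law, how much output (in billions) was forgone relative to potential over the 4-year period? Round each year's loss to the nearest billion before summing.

$3,212 billion

Year 1990: gap = -2.8 × (6.21 - 4.24) = -5.516%, loss ≈ 9814 × 5.516/100 ≈ 541.
Year 1991: gap = -2.8 × (8.12 - 4.24) = -10.864%, loss ≈ 9814 × 10.864/100 ≈ 1066.
Year 1992: gap = -2.8 × (8.89 - 4.24) = -13.02%, loss ≈ 9814 × 13.02/100 ≈ 1278.
Year 1993: gap = -2.8 × (5.43 - 4.24) = -3.332%, loss ≈ 9814 × 3.332/100 ≈ 327.
Total lost output = 541 + 1066 + 1278 + 327 = 3212 billion.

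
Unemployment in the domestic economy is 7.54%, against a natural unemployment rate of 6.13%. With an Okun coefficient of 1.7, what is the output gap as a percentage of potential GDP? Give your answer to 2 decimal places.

-2.40%

The unemployment gap is 7.54 - 6.13 = 1.41 percentage points.
Okun's law gives an output gap of -1.7 × 1.41 = -2.397%, i.e. 2.40% below potential.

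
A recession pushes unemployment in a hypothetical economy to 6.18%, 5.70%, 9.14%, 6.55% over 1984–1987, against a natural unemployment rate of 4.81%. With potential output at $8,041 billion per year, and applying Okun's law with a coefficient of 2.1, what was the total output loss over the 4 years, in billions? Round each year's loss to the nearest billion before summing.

$1,406 billion

Year 1984: gap = -2.1 × (6.18 - 4.81) = -2.877%, loss ≈ 8041 × 2.877/100 ≈ 231.
Year 1985: gap = -2.1 × (5.7 - 4.81) = -1.869%, loss ≈ 8041 × 1.869/100 ≈ 150.
Year 1986: gap = -2.1 × (9.14 - 4.81) = -9.093%, loss ≈ 8041 × 9.093/100 ≈ 731.
Year 1987: gap = -2.1 × (6.55 - 4.81) = -3.654%, loss ≈ 8041 × 3.654/100 ≈ 294.
Total lost output = 231 + 150 + 731 + 294 = 1406 billion.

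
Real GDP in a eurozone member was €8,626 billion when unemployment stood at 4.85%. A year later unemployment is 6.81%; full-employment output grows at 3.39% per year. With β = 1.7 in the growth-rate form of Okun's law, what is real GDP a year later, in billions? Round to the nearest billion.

Δu = 6.81 - 4.85 = 1.96 points.
Okun's law (growth form): g_Y = g_Y* - β × Δu = 3.39 - 1.7 × (1.96) = 3.39 - 3.332 = 0.058%.
Real GDP in the next year = 8626 × (1 + 0.058/100) = 8626 × 1.00058 ≈ 8631 billion.

€8,631 billion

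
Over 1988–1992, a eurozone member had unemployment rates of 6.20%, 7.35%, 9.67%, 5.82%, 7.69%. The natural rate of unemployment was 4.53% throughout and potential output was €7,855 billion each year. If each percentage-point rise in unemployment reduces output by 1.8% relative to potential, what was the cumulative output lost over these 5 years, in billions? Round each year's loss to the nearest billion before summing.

Year 1988: gap = -1.8 × (6.2 - 4.53) = -3.006%, loss ≈ 7855 × 3.006/100 ≈ 236.
Year 1989: gap = -1.8 × (7.35 - 4.53) = -5.076%, loss ≈ 7855 × 5.076/100 ≈ 399.
Year 1990: gap = -1.8 × (9.67 - 4.53) = -9.252%, loss ≈ 7855 × 9.252/100 ≈ 727.
Year 1991: gap = -1.8 × (5.82 - 4.53) = -2.322%, loss ≈ 7855 × 2.322/100 ≈ 182.
Year 1992: gap = -1.8 × (7.69 - 4.53) = -5.688%, loss ≈ 7855 × 5.688/100 ≈ 447.
Total lost output = 236 + 399 + 727 + 182 + 447 = 1991 billion.

€1,991 billion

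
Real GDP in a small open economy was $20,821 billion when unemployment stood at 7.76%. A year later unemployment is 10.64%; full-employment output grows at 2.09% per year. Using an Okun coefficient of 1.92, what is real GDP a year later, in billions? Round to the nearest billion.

Δu = 10.64 - 7.76 = 2.88 points.
Okun's law (growth form): g_Y = g_Y* - β × Δu = 2.09 - 1.92 × (2.88) = 2.09 - 5.5296 = -3.4396%.
Real GDP in the next year = 20821 × (1 - 3.4396/100) = 20821 × 0.965604 ≈ 20105 billion.

$20,105 billion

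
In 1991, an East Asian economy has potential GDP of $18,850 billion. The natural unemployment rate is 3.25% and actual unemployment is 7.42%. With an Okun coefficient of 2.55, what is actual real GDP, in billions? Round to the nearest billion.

Unemployment gap = 7.42 - 3.25 = 4.17 points, so the output gap is -2.55 × 4.17 = -10.6335%.
Actual GDP = 18850 × (1 - 10.6335/100) = 18850 × 0.893665 ≈ 16846 billion.

$16,846 billion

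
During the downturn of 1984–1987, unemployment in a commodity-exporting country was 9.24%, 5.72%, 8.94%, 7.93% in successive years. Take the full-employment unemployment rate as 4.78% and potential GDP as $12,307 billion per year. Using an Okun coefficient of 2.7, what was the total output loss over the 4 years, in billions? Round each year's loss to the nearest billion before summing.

$4,223 billion

Year 1984: gap = -2.7 × (9.24 - 4.78) = -12.042%, loss ≈ 12307 × 12.042/100 ≈ 1482.
Year 1985: gap = -2.7 × (5.72 - 4.78) = -2.538%, loss ≈ 12307 × 2.538/100 ≈ 312.
Year 1986: gap = -2.7 × (8.94 - 4.78) = -11.232%, loss ≈ 12307 × 11.232/100 ≈ 1382.
Year 1987: gap = -2.7 × (7.93 - 4.78) = -8.505%, loss ≈ 12307 × 8.505/100 ≈ 1047.
Total lost output = 1482 + 312 + 1382 + 1047 = 4223 billion.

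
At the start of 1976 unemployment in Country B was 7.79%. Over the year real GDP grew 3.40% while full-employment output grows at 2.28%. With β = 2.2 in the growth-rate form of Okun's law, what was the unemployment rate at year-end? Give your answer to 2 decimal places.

7.28%

Growth-rate Okun's law: g_Y = g_Y* - β × Δu, so Δu = (g_Y* - g_Y)/β.
Δu = (2.28 - 3.4)/2.2 = -1.12/2.2 = -0.51 percentage points.
Year-end unemployment = 7.79 - 0.51 = 7.28%.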